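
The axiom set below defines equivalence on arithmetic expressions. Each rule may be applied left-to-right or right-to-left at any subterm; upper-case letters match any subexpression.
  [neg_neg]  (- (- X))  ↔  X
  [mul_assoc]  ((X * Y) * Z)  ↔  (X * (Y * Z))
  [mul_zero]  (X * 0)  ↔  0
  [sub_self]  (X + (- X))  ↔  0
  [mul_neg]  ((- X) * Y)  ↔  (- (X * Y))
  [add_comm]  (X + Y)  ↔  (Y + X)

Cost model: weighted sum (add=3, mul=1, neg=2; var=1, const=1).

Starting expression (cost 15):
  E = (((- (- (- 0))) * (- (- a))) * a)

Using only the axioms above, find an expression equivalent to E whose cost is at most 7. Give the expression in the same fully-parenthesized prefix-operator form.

((- 0) * (a * a))   [cost 7]

1. [neg_neg →] (- (- a))  →  a;  E = (((- (- (- 0))) * a) * a)
2. [mul_assoc →] (((- (- (- 0))) * a) * a)  →  ((- (- (- 0))) * (a * a))
3. [neg_neg →] (- (- 0))  →  0;  cost 7 ≤ 7, done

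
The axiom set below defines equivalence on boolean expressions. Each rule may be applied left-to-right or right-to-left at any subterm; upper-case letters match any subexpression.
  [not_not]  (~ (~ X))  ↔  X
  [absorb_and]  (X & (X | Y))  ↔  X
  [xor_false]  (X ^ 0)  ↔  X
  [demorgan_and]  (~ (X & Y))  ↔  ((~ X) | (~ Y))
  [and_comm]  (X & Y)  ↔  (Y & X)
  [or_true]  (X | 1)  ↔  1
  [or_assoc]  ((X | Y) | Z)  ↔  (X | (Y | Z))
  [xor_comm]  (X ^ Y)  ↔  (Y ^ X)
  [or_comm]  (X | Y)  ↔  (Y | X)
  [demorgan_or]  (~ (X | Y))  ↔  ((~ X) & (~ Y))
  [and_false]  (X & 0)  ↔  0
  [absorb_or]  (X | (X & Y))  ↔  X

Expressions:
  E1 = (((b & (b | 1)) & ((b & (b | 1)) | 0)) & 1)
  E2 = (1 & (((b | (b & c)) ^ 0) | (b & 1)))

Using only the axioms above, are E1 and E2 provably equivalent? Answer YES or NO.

step 1: absorb_and (→) rewrites ((b & (b | 1)) & ((b & (b | 1)) | 0)) into (b & (b | 1)), now ((b & (b | 1)) & 1)
step 2: absorb_and (→) rewrites (b & (b | 1)) into b, now (b & 1)
step 3: and_comm (→) rewrites (b & 1) into (1 & b)
step 4: absorb_or (←) rewrites b into (b | (b & 1)), now (1 & (b | (b & 1)))
step 5: xor_false (←) rewrites b into (b ^ 0), now (1 & ((b ^ 0) | (b & 1)))
step 6: absorb_or (←) rewrites b into (b | (b & c)), which is E2

YES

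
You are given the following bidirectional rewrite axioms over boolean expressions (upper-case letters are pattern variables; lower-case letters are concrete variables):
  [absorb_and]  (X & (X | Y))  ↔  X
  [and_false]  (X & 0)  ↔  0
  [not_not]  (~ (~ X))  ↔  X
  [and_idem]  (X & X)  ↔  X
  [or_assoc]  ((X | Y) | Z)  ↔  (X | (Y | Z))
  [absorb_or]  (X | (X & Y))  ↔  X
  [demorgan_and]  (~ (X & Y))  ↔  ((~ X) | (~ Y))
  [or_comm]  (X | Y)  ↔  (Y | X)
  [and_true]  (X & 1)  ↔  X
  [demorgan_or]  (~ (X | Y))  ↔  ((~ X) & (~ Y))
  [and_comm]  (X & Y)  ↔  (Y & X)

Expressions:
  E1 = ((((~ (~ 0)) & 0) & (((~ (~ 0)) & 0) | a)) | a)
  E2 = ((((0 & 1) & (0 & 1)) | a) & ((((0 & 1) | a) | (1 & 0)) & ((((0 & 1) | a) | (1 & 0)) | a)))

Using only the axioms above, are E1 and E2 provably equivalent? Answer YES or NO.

1. [absorb_and →] (((~ (~ 0)) & 0) & (((~ (~ 0)) & 0) | a))  →  ((~ (~ 0)) & 0);  E1 = (((~ (~ 0)) & 0) | a)
2. [not_not →] (~ (~ 0))  →  0;  E1 = ((0 & 0) | a)
3. [and_idem →] (0 & 0)  →  0;  E1 = (0 | a)
4. [and_true ←] 0  →  (0 & 1);  E1 = ((0 & 1) | a)
5. [absorb_and ←] ((0 & 1) | a)  →  (((0 & 1) | a) & (((0 & 1) | a) | 0))
6. [and_idem ←] (0 & 1)  →  ((0 & 1) & (0 & 1));  E1 = ((((0 & 1) & (0 & 1)) | a) & (((0 & 1) | a) | 0))
7. [and_false ←] 0  →  (1 & 0);  E1 = ((((0 & 1) & (0 & 1)) | a) & (((0 & 1) | a) | (1 & 0)))
8. [absorb_and ←] (((0 & 1) | a) | (1 & 0))  →  ((((0 & 1) | a) | (1 & 0)) & ((((0 & 1) | a) | (1 & 0)) | a));  this is E2

YES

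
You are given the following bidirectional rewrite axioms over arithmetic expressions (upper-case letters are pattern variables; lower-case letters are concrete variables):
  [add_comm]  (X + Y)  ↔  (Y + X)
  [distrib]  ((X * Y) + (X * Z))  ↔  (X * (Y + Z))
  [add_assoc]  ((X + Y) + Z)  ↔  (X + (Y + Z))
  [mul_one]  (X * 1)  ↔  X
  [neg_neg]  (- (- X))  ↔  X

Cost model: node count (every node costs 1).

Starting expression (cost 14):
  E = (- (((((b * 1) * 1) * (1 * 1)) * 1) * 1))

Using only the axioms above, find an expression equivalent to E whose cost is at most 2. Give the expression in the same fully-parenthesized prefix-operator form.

(- b)   [cost 2]

(1) ((((b * 1) * 1) * (1 * 1)) * 1)  =[mul_one →]=  (((b * 1) * 1) * (1 * 1))    ⊢ (- ((((b * 1) * 1) * (1 * 1)) * 1))
(2) (1 * 1)  =[mul_one →]=  1    ⊢ (- ((((b * 1) * 1) * 1) * 1))
(3) (((b * 1) * 1) * 1)  =[mul_one →]=  ((b * 1) * 1)    ⊢ (- (((b * 1) * 1) * 1))
(4) ((b * 1) * 1)  =[mul_one →]=  (b * 1)    ⊢ (- ((b * 1) * 1))
(5) (b * 1)  =[mul_one →]=  b    ⊢ (- (b * 1))
(6) (b * 1)  =[mul_one →]=  b    ⊢ cost 2, within 2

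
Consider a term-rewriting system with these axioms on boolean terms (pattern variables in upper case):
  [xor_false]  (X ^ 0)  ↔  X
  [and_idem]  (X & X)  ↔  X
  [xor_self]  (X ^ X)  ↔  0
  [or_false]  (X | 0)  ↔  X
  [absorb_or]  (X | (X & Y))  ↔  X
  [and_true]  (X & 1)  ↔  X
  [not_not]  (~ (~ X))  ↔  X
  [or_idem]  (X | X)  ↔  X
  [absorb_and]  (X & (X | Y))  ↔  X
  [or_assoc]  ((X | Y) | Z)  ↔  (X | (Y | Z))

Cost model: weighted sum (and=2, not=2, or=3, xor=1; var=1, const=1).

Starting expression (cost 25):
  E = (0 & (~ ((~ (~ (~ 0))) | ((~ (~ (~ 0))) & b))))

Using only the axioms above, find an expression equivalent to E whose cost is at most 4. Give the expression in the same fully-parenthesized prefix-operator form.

(0 & 0)   [cost 4]

step 1: absorb_or (→) rewrites ((~ (~ (~ 0))) | ((~ (~ (~ 0))) & b)) into (~ (~ (~ 0))), now (0 & (~ (~ (~ (~ 0)))))
step 2: not_not (→) rewrites (~ (~ (~ 0))) into (~ 0), now (0 & (~ (~ 0)))
step 3: not_not (→) rewrites (~ (~ 0)) into 0, reaching cost 4 (bound 4)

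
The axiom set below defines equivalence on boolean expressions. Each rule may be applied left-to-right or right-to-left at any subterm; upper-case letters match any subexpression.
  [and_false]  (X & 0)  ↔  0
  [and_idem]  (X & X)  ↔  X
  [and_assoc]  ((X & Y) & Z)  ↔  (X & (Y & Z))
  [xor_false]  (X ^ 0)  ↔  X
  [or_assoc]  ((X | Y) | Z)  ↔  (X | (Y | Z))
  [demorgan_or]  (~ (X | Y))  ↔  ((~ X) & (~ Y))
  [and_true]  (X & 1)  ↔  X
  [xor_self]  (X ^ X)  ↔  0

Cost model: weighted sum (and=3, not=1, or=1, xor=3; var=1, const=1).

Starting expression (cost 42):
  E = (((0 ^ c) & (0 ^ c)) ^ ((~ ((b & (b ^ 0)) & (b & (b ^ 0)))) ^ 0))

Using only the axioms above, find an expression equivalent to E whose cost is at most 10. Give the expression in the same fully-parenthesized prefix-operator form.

(1) ((b & (b ^ 0)) & (b & (b ^ 0)))  =[and_idem →]=  (b & (b ^ 0))    ⊢ (((0 ^ c) & (0 ^ c)) ^ ((~ (b & (b ^ 0))) ^ 0))
(2) ((~ (b & (b ^ 0))) ^ 0)  =[xor_false →]=  (~ (b & (b ^ 0)))    ⊢ (((0 ^ c) & (0 ^ c)) ^ (~ (b & (b ^ 0))))
(3) ((0 ^ c) & (0 ^ c))  =[and_idem →]=  (0 ^ c)    ⊢ ((0 ^ c) ^ (~ (b & (b ^ 0))))
(4) (b ^ 0)  =[xor_false →]=  b    ⊢ ((0 ^ c) ^ (~ (b & b)))
(5) (b & b)  =[and_idem →]=  b    ⊢ cost 10, within 10

((0 ^ c) ^ (~ b))   [cost 10]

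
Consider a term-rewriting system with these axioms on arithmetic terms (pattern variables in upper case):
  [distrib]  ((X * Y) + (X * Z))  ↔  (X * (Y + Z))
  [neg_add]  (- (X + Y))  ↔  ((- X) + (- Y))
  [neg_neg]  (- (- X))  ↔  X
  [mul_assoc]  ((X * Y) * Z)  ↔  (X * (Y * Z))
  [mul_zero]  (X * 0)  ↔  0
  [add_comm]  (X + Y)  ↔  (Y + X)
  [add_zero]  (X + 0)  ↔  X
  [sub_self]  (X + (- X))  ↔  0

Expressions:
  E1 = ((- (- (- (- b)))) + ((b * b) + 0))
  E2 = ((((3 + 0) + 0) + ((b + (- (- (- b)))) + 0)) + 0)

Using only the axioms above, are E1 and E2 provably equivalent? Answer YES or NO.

Every axiom is a valid identity, so a rewrite proof would force E1 and E2 to agree under every assignment.
At b=0: E1 = 0 but E2 = 3; they differ, so no derivation exists.

NO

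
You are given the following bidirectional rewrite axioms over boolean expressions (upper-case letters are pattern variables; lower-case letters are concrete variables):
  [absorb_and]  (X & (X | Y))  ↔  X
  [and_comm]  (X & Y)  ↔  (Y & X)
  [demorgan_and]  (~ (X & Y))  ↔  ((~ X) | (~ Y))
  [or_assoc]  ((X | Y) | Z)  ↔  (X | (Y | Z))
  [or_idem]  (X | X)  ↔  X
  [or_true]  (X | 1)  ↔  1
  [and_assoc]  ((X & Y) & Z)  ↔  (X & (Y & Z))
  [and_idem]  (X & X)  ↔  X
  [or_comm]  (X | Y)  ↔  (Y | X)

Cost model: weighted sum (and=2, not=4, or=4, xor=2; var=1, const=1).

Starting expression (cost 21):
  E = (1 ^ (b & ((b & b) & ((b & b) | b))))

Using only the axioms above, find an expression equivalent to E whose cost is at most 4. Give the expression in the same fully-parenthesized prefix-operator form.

(1) ((b & b) & ((b & b) | b))  =[absorb_and →]=  (b & b)    ⊢ (1 ^ (b & (b & b)))
(2) (b & b)  =[and_idem →]=  b    ⊢ (1 ^ (b & b))
(3) (b & b)  =[and_idem →]=  b    ⊢ cost 4, within 4

(1 ^ b)   [cost 4]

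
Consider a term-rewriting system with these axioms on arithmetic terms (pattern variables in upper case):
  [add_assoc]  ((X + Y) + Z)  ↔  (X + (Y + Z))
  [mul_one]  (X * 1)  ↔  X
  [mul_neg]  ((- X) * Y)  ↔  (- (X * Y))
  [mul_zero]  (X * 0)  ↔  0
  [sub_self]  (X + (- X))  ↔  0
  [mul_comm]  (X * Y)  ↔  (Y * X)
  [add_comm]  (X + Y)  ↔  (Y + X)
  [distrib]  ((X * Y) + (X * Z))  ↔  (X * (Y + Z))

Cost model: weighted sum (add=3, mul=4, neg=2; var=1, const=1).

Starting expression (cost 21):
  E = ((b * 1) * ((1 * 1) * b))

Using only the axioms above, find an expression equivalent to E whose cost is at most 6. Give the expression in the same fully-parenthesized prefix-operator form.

(1) (1 * 1)  =[mul_one →]=  1    ⊢ ((b * 1) * (1 * b))
(2) (b * 1)  =[mul_one →]=  b    ⊢ (b * (1 * b))
(3) (1 * b)  =[mul_comm →]=  (b * 1)    ⊢ (b * (b * 1))
(4) (b * 1)  =[mul_one →]=  b    ⊢ cost 6, within 6

(b * b)   [cost 6]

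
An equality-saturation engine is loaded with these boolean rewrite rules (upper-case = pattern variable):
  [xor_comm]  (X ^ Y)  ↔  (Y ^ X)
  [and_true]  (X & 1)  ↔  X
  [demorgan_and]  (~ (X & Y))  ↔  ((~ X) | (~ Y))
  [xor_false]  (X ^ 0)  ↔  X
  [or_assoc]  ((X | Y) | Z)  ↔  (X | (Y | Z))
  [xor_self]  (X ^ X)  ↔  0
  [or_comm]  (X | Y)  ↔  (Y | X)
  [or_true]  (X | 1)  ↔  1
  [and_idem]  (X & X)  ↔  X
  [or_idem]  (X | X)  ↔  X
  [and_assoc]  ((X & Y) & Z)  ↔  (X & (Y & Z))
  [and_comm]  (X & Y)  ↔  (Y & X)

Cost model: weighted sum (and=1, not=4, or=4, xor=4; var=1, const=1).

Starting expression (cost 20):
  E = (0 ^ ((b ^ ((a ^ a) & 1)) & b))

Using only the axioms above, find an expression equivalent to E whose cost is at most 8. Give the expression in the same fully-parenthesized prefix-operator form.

(0 ^ (b & b))   [cost 8]

1. [xor_self →] (a ^ a)  →  0;  E = (0 ^ ((b ^ (0 & 1)) & b))
2. [and_true →] (0 & 1)  →  0;  E = (0 ^ ((b ^ 0) & b))
3. [xor_false →] (b ^ 0)  →  b;  cost 8 ≤ 8, done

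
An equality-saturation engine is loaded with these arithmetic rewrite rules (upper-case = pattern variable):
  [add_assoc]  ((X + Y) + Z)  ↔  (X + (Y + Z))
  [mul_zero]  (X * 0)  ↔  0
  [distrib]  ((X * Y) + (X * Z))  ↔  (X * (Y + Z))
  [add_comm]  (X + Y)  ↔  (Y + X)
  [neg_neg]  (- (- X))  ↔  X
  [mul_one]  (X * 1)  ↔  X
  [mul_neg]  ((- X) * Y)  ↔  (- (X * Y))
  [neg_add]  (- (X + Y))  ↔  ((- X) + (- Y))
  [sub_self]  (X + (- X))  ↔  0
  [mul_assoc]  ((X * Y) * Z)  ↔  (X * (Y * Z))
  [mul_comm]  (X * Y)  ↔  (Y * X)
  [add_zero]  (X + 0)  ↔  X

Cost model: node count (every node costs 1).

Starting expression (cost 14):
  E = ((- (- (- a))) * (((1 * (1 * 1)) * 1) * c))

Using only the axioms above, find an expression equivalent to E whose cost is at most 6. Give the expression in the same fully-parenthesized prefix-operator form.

step 1: mul_one (→) rewrites (1 * 1) into 1, now ((- (- (- a))) * (((1 * 1) * 1) * c))
step 2: neg_neg (→) rewrites (- (- (- a))) into (- a), now ((- a) * (((1 * 1) * 1) * c))
step 3: mul_one (→) rewrites (1 * 1) into 1, now ((- a) * ((1 * 1) * c))
step 4: mul_one (→) rewrites (1 * 1) into 1, reaching cost 6 (bound 6)

((- a) * (1 * c))   [cost 6]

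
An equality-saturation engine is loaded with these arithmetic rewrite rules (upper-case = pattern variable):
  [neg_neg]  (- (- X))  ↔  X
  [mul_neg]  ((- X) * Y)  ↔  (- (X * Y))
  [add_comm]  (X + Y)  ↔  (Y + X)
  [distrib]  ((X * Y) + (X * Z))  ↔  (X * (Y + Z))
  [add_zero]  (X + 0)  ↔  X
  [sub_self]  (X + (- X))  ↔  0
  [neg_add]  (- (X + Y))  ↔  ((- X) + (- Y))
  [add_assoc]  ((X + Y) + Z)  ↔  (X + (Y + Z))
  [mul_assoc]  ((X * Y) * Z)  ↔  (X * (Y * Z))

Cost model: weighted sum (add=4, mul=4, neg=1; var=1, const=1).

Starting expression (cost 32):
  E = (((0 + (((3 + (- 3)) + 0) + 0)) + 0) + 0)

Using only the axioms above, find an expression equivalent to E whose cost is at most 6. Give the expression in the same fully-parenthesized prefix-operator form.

(0 + 0)   [cost 6]

(1) (3 + (- 3))  =[sub_self →]=  0    ⊢ (((0 + ((0 + 0) + 0)) + 0) + 0)
(2) ((0 + ((0 + 0) + 0)) + 0)  =[add_zero →]=  (0 + ((0 + 0) + 0))    ⊢ ((0 + ((0 + 0) + 0)) + 0)
(3) (0 + 0)  =[add_zero →]=  0    ⊢ ((0 + (0 + 0)) + 0)
(4) (0 + 0)  =[add_zero →]=  0    ⊢ ((0 + 0) + 0)
(5) (0 + 0)  =[add_zero →]=  0    ⊢ cost 6, within 6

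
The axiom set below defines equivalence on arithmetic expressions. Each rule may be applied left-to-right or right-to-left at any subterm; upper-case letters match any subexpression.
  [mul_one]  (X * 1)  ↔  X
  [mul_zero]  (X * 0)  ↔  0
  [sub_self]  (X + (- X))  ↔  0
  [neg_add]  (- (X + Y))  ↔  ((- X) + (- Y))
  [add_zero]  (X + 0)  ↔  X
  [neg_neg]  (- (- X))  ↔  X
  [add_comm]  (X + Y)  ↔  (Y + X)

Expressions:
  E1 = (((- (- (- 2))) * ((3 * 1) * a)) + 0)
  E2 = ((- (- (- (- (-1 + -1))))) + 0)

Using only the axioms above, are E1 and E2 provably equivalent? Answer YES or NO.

Every axiom is a valid identity, so a rewrite proof would force E1 and E2 to agree under every assignment.
At a=0: E1 = 0 but E2 = -2; they differ, so no derivation exists.

NO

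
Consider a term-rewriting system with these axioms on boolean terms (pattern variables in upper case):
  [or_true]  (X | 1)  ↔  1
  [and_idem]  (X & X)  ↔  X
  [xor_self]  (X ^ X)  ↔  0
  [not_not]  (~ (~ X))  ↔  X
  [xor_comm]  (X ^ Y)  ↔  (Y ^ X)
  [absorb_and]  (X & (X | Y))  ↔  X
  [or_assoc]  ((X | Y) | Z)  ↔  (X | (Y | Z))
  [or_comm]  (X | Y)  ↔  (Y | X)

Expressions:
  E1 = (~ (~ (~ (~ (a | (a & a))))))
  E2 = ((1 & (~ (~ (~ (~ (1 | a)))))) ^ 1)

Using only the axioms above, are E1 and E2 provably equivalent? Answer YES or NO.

NO

All listed rules preserve value, hence provable equivalence implies equal values everywhere; look for a separating assignment.
a=1 gives E1 ↦ 1, E2 ↦ 0; values differ ⇒ not provably equivalent.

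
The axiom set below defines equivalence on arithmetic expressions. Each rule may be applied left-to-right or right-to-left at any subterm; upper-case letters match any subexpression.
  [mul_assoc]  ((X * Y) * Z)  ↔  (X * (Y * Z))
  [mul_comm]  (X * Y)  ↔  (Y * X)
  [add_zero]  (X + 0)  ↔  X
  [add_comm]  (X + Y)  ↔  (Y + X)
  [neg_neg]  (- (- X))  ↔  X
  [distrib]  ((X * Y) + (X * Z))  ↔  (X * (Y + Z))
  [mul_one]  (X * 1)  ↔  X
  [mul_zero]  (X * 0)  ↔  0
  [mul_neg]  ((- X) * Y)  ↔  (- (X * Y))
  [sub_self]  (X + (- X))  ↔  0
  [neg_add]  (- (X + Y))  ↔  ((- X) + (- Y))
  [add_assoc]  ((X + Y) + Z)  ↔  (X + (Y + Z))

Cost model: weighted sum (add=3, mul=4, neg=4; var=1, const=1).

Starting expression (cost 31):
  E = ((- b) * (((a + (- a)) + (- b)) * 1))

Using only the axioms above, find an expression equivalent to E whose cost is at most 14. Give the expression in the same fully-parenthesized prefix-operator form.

step 1: sub_self (→) rewrites (a + (- a)) into 0, now ((- b) * ((0 + (- b)) * 1))
step 2: mul_one (→) rewrites ((0 + (- b)) * 1) into (0 + (- b)), now ((- b) * (0 + (- b)))
step 3: add_comm (→) rewrites (0 + (- b)) into ((- b) + 0), now ((- b) * ((- b) + 0))
step 4: add_zero (→) rewrites ((- b) + 0) into (- b), reaching cost 14 (bound 14)

((- b) * (- b))   [cost 14]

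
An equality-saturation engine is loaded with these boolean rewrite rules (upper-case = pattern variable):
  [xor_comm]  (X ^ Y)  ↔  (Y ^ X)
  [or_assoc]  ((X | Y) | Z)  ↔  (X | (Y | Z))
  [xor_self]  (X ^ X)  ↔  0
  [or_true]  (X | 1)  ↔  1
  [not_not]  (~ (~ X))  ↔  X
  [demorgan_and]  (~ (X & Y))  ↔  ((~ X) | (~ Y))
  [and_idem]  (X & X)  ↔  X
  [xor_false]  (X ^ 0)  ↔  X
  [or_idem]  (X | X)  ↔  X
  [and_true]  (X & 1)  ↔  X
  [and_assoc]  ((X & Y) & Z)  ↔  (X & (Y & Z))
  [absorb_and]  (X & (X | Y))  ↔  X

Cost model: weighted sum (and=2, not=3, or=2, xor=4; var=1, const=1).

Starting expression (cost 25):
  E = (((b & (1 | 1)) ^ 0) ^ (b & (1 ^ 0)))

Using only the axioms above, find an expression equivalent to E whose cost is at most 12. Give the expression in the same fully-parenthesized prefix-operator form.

((b & 1) ^ (b & 1))   [cost 12]

1. [xor_false →] (1 ^ 0)  →  1;  E = (((b & (1 | 1)) ^ 0) ^ (b & 1))
2. [xor_false →] ((b & (1 | 1)) ^ 0)  →  (b & (1 | 1));  E = ((b & (1 | 1)) ^ (b & 1))
3. [or_idem →] (1 | 1)  →  1;  cost 12 ≤ 12, done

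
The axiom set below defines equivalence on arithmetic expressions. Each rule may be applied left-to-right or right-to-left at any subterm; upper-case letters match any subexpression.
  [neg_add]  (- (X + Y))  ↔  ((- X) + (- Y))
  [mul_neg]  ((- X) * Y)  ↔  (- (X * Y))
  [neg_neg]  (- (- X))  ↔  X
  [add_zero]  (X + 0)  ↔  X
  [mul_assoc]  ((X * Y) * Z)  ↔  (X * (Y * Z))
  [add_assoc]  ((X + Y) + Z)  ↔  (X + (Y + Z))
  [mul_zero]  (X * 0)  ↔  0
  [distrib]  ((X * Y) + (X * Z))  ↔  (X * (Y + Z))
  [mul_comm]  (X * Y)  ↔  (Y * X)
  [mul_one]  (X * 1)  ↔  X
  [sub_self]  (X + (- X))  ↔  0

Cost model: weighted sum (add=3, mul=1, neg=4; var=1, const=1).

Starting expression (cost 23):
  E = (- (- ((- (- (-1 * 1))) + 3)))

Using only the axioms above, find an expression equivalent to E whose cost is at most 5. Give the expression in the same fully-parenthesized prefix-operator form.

(-1 + 3)   [cost 5]

step 1: mul_one (→) rewrites (-1 * 1) into -1, now (- (- ((- (- -1)) + 3)))
step 2: neg_neg (→) rewrites (- (- -1)) into -1, now (- (- (-1 + 3)))
step 3: neg_neg (→) rewrites (- (- (-1 + 3))) into (-1 + 3), reaching cost 5 (bound 5)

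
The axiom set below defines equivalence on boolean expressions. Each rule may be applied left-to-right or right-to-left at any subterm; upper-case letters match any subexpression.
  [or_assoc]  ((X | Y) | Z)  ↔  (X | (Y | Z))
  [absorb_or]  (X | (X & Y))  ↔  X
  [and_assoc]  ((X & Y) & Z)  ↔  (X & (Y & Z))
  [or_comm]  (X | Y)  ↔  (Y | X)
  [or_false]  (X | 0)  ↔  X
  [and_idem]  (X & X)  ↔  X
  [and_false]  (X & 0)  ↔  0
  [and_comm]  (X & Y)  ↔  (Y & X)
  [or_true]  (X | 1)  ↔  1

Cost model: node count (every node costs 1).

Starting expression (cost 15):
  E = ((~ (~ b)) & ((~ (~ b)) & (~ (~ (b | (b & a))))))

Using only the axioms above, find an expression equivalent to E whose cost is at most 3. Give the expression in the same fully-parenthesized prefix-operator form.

(~ (~ b))   [cost 3]

step 1: absorb_or (→) rewrites (b | (b & a)) into b, now ((~ (~ b)) & ((~ (~ b)) & (~ (~ b))))
step 2: and_idem (→) rewrites ((~ (~ b)) & (~ (~ b))) into (~ (~ b)), now ((~ (~ b)) & (~ (~ b)))
step 3: and_idem (→) rewrites ((~ (~ b)) & (~ (~ b))) into (~ (~ b)), reaching cost 3 (bound 3)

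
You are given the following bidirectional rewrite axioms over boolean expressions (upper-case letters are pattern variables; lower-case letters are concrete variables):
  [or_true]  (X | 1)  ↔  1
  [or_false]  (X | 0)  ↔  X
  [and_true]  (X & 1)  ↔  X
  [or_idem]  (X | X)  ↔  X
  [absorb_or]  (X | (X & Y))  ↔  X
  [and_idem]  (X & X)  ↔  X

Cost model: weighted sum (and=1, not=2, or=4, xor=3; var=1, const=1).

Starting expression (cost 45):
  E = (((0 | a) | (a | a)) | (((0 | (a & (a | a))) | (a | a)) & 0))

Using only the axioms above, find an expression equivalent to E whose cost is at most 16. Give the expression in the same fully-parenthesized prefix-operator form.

(1) (a | a)  =[or_idem →]=  a    ⊢ (((0 | a) | (a | a)) | (((0 | (a & a)) | (a | a)) & 0))
(2) (a & a)  =[and_idem →]=  a    ⊢ (((0 | a) | (a | a)) | (((0 | a) | (a | a)) & 0))
(3) (((0 | a) | (a | a)) | (((0 | a) | (a | a)) & 0))  =[absorb_or →]=  ((0 | a) | (a | a))    ⊢ cost 16, within 16

((0 | a) | (a | a))   [cost 16]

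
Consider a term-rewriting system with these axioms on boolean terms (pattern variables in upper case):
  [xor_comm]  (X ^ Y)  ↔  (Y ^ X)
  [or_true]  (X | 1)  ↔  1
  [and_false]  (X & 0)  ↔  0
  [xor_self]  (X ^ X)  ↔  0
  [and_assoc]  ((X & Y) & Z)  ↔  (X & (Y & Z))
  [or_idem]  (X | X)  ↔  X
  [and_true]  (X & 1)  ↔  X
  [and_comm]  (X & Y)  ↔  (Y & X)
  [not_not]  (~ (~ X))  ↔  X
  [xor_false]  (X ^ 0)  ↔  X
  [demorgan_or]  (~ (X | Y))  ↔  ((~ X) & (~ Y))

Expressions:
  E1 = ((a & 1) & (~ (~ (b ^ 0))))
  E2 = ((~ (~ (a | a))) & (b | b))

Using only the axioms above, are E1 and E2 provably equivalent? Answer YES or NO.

YES

step 1: not_not (→) rewrites (~ (~ (b ^ 0))) into (b ^ 0), now ((a & 1) & (b ^ 0))
step 2: and_true (→) rewrites (a & 1) into a, now (a & (b ^ 0))
step 3: xor_false (→) rewrites (b ^ 0) into b, now (a & b)
step 4: or_idem (←) rewrites a into (a | a), now ((a | a) & b)
step 5: or_idem (←) rewrites b into (b | b), now ((a | a) & (b | b))
step 6: not_not (←) rewrites (a | a) into (~ (~ (a | a))), which is E2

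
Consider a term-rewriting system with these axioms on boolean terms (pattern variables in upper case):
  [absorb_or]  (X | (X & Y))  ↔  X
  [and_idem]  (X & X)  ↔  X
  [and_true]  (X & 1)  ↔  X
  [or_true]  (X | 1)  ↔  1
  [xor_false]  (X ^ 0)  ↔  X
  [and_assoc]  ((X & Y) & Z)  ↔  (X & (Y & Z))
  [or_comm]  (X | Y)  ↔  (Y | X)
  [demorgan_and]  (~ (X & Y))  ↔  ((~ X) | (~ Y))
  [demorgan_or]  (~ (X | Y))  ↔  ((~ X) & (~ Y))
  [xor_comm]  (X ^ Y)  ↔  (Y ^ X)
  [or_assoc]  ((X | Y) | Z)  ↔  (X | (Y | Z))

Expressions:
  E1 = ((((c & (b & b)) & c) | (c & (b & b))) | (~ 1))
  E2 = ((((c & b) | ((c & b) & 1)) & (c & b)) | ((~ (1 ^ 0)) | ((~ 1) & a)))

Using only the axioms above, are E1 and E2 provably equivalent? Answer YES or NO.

1. [or_comm →] (((c & (b & b)) & c) | (c & (b & b)))  →  ((c & (b & b)) | ((c & (b & b)) & c));  E1 = (((c & (b & b)) | ((c & (b & b)) & c)) | (~ 1))
2. [absorb_or →] ((c & (b & b)) | ((c & (b & b)) & c))  →  (c & (b & b));  E1 = ((c & (b & b)) | (~ 1))
3. [and_idem →] (b & b)  →  b;  E1 = ((c & b) | (~ 1))
4. [absorb_or ←] (~ 1)  →  ((~ 1) | ((~ 1) & a));  E1 = ((c & b) | ((~ 1) | ((~ 1) & a)))
5. [and_idem ←] (c & b)  →  ((c & b) & (c & b));  E1 = (((c & b) & (c & b)) | ((~ 1) | ((~ 1) & a)))
6. [xor_false ←] 1  →  (1 ^ 0);  E1 = (((c & b) & (c & b)) | ((~ (1 ^ 0)) | ((~ 1) & a)))
7. [absorb_or ←] (c & b)  →  ((c & b) | ((c & b) & 1));  this is E2

YES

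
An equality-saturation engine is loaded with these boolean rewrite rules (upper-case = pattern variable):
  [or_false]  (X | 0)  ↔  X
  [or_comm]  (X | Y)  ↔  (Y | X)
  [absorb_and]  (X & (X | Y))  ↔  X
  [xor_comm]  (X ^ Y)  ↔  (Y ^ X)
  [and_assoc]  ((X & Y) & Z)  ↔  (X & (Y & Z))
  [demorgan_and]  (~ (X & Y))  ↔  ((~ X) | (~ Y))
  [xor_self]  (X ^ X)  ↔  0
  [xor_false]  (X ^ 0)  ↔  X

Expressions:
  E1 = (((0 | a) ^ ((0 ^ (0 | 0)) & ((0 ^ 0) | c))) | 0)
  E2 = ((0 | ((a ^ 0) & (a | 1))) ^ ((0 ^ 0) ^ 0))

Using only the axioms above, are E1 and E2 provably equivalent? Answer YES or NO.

YES

1. [or_false →] (((0 | a) ^ ((0 ^ (0 | 0)) & ((0 ^ 0) | c))) | 0)  →  ((0 | a) ^ ((0 ^ (0 | 0)) & ((0 ^ 0) | c)))
2. [or_false →] (0 | 0)  →  0;  E1 = ((0 | a) ^ ((0 ^ 0) & ((0 ^ 0) | c)))
3. [absorb_and →] ((0 ^ 0) & ((0 ^ 0) | c))  →  (0 ^ 0);  E1 = ((0 | a) ^ (0 ^ 0))
4. [absorb_and ←] a  →  (a & (a | 1));  E1 = ((0 | (a & (a | 1))) ^ (0 ^ 0))
5. [xor_false ←] (0 ^ 0)  →  ((0 ^ 0) ^ 0);  E1 = ((0 | (a & (a | 1))) ^ ((0 ^ 0) ^ 0))
6. [xor_false ←] a  →  (a ^ 0);  this is E2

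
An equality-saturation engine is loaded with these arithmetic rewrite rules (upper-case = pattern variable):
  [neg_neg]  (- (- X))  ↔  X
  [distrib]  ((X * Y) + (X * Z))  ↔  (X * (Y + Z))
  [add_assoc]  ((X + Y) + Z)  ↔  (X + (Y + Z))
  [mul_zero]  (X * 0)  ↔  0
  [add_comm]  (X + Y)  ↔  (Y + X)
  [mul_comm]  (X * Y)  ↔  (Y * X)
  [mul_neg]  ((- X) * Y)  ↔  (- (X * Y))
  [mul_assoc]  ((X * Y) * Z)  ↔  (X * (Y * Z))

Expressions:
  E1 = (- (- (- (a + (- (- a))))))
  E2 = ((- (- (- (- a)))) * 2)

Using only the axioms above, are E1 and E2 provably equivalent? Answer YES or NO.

The axioms are sound identities: if E1 ↔* E2 then E1 and E2 evaluate identically under any assignment.
Under a=1: E1 evaluates to -2, E2 to 2. Distinct ⇒ no rewrite sequence connects them.

NO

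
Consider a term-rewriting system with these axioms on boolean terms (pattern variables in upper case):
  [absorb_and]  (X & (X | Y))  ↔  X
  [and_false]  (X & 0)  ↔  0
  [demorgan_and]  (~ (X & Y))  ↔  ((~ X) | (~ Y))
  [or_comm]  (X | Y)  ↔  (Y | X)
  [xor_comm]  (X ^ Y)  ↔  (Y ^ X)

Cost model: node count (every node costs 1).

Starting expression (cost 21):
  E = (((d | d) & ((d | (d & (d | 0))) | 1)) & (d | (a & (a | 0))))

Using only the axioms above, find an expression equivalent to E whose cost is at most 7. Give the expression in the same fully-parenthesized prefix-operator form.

((d | d) & (d | a))   [cost 7]

1. [absorb_and →] (d & (d | 0))  →  d;  E = (((d | d) & ((d | d) | 1)) & (d | (a & (a | 0))))
2. [absorb_and →] (a & (a | 0))  →  a;  E = (((d | d) & ((d | d) | 1)) & (d | a))
3. [absorb_and →] ((d | d) & ((d | d) | 1))  →  (d | d);  cost 7 ≤ 7, done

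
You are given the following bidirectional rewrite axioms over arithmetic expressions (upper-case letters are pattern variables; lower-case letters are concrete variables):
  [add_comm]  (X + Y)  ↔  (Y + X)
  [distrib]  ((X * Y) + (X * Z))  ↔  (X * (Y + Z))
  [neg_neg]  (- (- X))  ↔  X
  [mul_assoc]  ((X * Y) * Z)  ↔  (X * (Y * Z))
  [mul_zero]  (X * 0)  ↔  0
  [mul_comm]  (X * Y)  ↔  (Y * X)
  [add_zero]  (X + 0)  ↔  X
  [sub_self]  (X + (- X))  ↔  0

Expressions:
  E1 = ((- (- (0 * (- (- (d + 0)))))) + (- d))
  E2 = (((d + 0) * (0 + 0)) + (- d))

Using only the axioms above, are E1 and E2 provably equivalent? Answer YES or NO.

1. [neg_neg →] (- (- (0 * (- (- (d + 0))))))  →  (0 * (- (- (d + 0))));  E1 = ((0 * (- (- (d + 0)))) + (- d))
2. [add_zero →] (d + 0)  →  d;  E1 = ((0 * (- (- d))) + (- d))
3. [neg_neg →] (- (- d))  →  d;  E1 = ((0 * d) + (- d))
4. [mul_comm →] (0 * d)  →  (d * 0);  E1 = ((d * 0) + (- d))
5. [add_zero ←] d  →  (d + 0);  E1 = (((d + 0) * 0) + (- d))
6. [add_zero ←] 0  →  (0 + 0);  this is E2

YES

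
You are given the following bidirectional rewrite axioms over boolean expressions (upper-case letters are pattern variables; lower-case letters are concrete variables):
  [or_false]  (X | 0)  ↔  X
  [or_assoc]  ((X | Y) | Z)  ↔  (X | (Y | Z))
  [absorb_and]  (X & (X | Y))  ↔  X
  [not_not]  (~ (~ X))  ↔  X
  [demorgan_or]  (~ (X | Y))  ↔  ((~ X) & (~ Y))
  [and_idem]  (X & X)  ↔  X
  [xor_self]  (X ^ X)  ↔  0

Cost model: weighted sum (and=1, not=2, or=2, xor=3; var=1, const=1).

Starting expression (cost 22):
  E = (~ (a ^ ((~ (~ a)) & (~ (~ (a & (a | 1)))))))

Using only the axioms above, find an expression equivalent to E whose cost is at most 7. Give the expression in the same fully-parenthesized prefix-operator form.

(~ (a ^ a))   [cost 7]

step 1: absorb_and (→) rewrites (a & (a | 1)) into a, now (~ (a ^ ((~ (~ a)) & (~ (~ a)))))
step 2: and_idem (→) rewrites ((~ (~ a)) & (~ (~ a))) into (~ (~ a)), now (~ (a ^ (~ (~ a))))
step 3: not_not (→) rewrites (~ (~ a)) into a, reaching cost 7 (bound 7)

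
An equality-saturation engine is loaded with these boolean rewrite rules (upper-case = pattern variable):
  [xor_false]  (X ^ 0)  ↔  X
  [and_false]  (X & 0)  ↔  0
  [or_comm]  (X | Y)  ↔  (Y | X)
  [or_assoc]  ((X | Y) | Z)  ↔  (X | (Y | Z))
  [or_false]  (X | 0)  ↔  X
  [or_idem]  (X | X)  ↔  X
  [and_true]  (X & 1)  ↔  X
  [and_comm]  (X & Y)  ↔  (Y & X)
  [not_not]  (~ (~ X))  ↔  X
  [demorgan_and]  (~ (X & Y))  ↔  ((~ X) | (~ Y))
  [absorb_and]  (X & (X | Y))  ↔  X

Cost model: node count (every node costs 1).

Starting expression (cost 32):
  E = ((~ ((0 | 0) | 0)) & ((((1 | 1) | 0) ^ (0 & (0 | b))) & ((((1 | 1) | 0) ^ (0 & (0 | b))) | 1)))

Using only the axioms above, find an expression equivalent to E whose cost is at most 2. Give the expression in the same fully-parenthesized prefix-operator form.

(1) ((((1 | 1) | 0) ^ (0 & (0 | b))) & ((((1 | 1) | 0) ^ (0 & (0 | b))) | 1))  =[absorb_and →]=  (((1 | 1) | 0) ^ (0 & (0 | b)))    ⊢ ((~ ((0 | 0) | 0)) & (((1 | 1) | 0) ^ (0 & (0 | b))))
(2) (1 | 1)  =[or_idem →]=  1    ⊢ ((~ ((0 | 0) | 0)) & ((1 | 0) ^ (0 & (0 | b))))
(3) (0 & (0 | b))  =[absorb_and →]=  0    ⊢ ((~ ((0 | 0) | 0)) & ((1 | 0) ^ 0))
(4) (0 | 0)  =[or_false →]=  0    ⊢ ((~ (0 | 0)) & ((1 | 0) ^ 0))
(5) ((1 | 0) ^ 0)  =[xor_false →]=  (1 | 0)    ⊢ ((~ (0 | 0)) & (1 | 0))
(6) (1 | 0)  =[or_false →]=  1    ⊢ ((~ (0 | 0)) & 1)
(7) (0 | 0)  =[or_idem →]=  0    ⊢ ((~ 0) & 1)
(8) ((~ 0) & 1)  =[and_true →]=  (~ 0)    ⊢ cost 2, within 2

(~ 0)   [cost 2]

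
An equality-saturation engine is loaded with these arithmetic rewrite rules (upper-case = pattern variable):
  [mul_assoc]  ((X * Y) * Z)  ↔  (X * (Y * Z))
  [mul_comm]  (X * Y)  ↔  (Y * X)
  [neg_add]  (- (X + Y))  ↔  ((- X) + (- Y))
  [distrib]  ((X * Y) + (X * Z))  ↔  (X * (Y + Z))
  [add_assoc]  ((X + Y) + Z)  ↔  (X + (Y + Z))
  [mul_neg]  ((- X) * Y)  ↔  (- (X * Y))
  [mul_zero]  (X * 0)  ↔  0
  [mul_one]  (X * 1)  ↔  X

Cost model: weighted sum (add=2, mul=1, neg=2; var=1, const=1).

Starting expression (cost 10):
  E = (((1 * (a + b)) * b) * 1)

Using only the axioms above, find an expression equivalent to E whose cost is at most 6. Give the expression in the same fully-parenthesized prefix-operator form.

1. [mul_comm →] (1 * (a + b))  →  ((a + b) * 1);  E = ((((a + b) * 1) * b) * 1)
2. [mul_one →] ((((a + b) * 1) * b) * 1)  →  (((a + b) * 1) * b)
3. [mul_one →] ((a + b) * 1)  →  (a + b);  cost 6 ≤ 6, done

((a + b) * b)   [cost 6]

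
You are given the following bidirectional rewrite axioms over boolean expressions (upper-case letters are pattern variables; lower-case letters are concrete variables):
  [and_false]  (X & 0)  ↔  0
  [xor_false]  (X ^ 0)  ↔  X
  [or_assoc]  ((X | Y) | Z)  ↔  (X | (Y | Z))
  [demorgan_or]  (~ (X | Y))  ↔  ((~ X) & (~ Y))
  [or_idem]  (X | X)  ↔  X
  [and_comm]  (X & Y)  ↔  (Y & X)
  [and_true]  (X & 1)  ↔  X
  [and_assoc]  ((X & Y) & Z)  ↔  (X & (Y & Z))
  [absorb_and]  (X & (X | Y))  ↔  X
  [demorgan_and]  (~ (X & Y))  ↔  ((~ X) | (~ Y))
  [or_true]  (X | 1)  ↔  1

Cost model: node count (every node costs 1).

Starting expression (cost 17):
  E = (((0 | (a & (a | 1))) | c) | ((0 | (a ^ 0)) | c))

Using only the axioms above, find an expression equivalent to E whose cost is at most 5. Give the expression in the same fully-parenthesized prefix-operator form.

(1) (a & (a | 1))  =[absorb_and →]=  a    ⊢ (((0 | a) | c) | ((0 | (a ^ 0)) | c))
(2) (a ^ 0)  =[xor_false →]=  a    ⊢ (((0 | a) | c) | ((0 | a) | c))
(3) (((0 | a) | c) | ((0 | a) | c))  =[or_idem →]=  ((0 | a) | c)    ⊢ cost 5, within 5

((0 | a) | c)   [cost 5]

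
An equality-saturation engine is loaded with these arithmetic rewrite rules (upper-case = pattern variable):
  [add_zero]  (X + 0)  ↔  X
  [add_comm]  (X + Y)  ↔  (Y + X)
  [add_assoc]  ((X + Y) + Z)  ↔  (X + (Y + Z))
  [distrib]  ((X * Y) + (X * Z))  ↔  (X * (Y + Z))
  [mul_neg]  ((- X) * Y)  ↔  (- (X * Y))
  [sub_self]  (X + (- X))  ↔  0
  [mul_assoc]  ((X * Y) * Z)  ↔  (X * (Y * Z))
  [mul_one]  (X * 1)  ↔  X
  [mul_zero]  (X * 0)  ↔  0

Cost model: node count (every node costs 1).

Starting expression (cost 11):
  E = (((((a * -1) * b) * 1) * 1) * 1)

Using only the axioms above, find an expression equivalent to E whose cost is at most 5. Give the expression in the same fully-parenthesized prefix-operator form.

((a * -1) * b)   [cost 5]

(1) ((((a * -1) * b) * 1) * 1)  =[mul_one →]=  (((a * -1) * b) * 1)    ⊢ ((((a * -1) * b) * 1) * 1)
(2) (((a * -1) * b) * 1)  =[mul_one →]=  ((a * -1) * b)    ⊢ (((a * -1) * b) * 1)
(3) (((a * -1) * b) * 1)  =[mul_one →]=  ((a * -1) * b)    ⊢ cost 5, within 5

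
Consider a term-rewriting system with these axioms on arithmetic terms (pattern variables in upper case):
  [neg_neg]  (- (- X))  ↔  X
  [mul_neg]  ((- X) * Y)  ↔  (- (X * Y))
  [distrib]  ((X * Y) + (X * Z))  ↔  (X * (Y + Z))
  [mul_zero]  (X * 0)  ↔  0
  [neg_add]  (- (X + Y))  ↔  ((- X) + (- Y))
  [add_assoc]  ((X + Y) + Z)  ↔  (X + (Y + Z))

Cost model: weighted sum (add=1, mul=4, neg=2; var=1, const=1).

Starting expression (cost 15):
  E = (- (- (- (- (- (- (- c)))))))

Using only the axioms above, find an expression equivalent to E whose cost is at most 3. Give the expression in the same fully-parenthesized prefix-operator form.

step 1: neg_neg (→) rewrites (- (- (- (- (- (- (- c))))))) into (- (- (- (- (- c)))))
step 2: neg_neg (→) rewrites (- (- (- c))) into (- c), now (- (- (- c)))
step 3: neg_neg (→) rewrites (- (- (- c))) into (- c), reaching cost 3 (bound 3)

(- c)   [cost 3]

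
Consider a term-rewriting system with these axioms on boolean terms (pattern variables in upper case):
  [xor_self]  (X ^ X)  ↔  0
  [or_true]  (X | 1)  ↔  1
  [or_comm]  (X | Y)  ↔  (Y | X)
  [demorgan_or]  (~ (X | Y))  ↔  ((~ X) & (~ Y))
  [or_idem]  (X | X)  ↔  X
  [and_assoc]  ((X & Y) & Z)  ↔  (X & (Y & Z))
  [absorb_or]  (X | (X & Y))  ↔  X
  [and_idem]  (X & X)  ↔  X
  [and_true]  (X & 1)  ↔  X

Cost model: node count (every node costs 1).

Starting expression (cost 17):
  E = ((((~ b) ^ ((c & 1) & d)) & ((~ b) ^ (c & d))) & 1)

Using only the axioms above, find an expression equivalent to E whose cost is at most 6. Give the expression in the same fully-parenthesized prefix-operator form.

((~ b) ^ (c & d))   [cost 6]

(1) (c & 1)  =[and_true →]=  c    ⊢ ((((~ b) ^ (c & d)) & ((~ b) ^ (c & d))) & 1)
(2) (((~ b) ^ (c & d)) & ((~ b) ^ (c & d)))  =[and_idem →]=  ((~ b) ^ (c & d))    ⊢ (((~ b) ^ (c & d)) & 1)
(3) (((~ b) ^ (c & d)) & 1)  =[and_true →]=  ((~ b) ^ (c & d))    ⊢ cost 6, within 6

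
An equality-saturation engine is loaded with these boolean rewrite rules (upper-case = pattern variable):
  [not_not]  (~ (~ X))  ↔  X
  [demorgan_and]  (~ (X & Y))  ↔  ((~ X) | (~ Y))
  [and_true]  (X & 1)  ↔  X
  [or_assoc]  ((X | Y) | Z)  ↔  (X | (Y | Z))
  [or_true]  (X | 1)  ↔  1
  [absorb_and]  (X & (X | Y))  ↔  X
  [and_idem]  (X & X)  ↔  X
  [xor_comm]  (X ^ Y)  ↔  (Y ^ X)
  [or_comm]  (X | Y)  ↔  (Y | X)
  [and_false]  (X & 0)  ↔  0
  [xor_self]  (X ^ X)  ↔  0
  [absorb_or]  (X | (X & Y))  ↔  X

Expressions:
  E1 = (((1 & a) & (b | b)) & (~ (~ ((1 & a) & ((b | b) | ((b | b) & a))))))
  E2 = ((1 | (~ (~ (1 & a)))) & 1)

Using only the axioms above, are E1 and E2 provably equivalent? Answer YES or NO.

The axioms are sound identities: if E1 ↔* E2 then E1 and E2 evaluate identically under any assignment.
Under a=0, b=0: E1 evaluates to 0, E2 to 1. Distinct ⇒ no rewrite sequence connects them.

NO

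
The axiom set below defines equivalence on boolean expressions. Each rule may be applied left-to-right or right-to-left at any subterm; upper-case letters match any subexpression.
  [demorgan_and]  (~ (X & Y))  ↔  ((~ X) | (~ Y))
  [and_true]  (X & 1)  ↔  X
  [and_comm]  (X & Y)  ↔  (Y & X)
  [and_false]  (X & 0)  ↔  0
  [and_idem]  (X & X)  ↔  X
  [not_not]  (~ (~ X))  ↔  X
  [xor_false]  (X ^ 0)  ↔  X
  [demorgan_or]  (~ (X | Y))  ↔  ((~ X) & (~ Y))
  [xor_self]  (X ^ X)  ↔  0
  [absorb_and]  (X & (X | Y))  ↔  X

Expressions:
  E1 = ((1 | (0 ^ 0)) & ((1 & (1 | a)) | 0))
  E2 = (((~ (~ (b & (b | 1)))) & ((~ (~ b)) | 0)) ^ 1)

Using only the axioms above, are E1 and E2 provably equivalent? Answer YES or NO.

NO

Every axiom is a valid identity, so a rewrite proof would force E1 and E2 to agree under every assignment.
At a=0, b=1: E1 = 1 but E2 = 0; they differ, so no derivation exists.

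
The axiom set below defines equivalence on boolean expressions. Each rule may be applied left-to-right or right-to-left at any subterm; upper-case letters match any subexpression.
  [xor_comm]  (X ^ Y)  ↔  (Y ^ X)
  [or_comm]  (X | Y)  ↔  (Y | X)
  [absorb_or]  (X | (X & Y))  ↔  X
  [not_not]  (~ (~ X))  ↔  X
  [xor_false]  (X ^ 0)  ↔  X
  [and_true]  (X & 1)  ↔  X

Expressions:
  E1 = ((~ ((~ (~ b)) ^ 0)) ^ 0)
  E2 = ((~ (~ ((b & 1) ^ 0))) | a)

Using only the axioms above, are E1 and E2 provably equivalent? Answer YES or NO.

NO

Every axiom is a valid identity, so a rewrite proof would force E1 and E2 to agree under every assignment.
At a=0, b=0: E1 = 1 but E2 = 0; they differ, so no derivation exists.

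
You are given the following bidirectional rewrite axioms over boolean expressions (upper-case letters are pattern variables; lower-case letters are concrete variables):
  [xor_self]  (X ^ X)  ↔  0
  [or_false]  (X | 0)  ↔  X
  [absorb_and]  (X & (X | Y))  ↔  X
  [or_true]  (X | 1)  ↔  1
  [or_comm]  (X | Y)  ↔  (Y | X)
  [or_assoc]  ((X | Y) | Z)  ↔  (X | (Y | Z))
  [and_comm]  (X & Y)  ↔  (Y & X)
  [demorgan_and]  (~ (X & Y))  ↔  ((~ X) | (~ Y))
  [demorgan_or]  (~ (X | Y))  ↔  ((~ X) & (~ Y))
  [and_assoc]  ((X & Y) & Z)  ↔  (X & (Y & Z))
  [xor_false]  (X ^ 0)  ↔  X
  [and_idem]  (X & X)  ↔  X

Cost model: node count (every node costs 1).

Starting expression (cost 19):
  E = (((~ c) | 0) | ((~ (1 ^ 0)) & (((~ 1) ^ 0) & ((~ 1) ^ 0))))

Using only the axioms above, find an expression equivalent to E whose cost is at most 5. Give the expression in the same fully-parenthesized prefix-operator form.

(1) (((~ 1) ^ 0) & ((~ 1) ^ 0))  =[and_idem →]=  ((~ 1) ^ 0)    ⊢ (((~ c) | 0) | ((~ (1 ^ 0)) & ((~ 1) ^ 0)))
(2) (1 ^ 0)  =[xor_false →]=  1    ⊢ (((~ c) | 0) | ((~ 1) & ((~ 1) ^ 0)))
(3) ((~ 1) ^ 0)  =[xor_false →]=  (~ 1)    ⊢ (((~ c) | 0) | ((~ 1) & (~ 1)))
(4) ((~ 1) & (~ 1))  =[and_idem →]=  (~ 1)    ⊢ (((~ c) | 0) | (~ 1))
(5) ((~ c) | 0)  =[or_false →]=  (~ c)    ⊢ cost 5, within 5

((~ c) | (~ 1))   [cost 5]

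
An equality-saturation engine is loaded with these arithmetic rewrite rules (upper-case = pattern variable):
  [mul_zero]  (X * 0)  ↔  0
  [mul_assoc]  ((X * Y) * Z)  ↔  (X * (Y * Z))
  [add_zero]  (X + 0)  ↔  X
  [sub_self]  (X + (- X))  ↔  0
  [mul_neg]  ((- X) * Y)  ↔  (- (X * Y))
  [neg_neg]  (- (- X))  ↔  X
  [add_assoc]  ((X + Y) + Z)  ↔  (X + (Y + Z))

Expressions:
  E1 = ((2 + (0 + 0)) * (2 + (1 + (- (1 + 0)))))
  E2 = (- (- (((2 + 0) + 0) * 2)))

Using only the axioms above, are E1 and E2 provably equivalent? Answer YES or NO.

1. [add_zero →] (1 + 0)  →  1;  E1 = ((2 + (0 + 0)) * (2 + (1 + (- 1))))
2. [sub_self →] (1 + (- 1))  →  0;  E1 = ((2 + (0 + 0)) * (2 + 0))
3. [add_zero →] (0 + 0)  →  0;  E1 = ((2 + 0) * (2 + 0))
4. [add_zero →] (2 + 0)  →  2;  E1 = (2 * (2 + 0))
5. [add_zero →] (2 + 0)  →  2;  E1 = (2 * 2)
6. [neg_neg ←] (2 * 2)  →  (- (- (2 * 2)))
7. [add_zero ←] 2  →  (2 + 0);  E1 = (- (- ((2 + 0) * 2)))
8. [add_zero ←] (2 + 0)  →  ((2 + 0) + 0);  this is E2

YES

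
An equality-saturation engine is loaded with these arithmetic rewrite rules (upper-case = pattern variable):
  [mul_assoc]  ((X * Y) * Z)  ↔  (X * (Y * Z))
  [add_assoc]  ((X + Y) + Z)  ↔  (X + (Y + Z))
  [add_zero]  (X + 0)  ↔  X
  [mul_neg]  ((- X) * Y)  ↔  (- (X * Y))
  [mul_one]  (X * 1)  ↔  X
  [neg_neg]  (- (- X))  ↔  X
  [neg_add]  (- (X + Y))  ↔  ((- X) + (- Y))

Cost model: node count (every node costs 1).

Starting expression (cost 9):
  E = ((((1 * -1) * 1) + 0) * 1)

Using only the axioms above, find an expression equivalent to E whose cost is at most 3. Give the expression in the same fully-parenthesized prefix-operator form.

(1 * -1)   [cost 3]

1. [mul_one →] ((1 * -1) * 1)  →  (1 * -1);  E = (((1 * -1) + 0) * 1)
2. [add_zero →] ((1 * -1) + 0)  →  (1 * -1);  E = ((1 * -1) * 1)
3. [mul_one →] ((1 * -1) * 1)  →  (1 * -1);  cost 3 ≤ 3, done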